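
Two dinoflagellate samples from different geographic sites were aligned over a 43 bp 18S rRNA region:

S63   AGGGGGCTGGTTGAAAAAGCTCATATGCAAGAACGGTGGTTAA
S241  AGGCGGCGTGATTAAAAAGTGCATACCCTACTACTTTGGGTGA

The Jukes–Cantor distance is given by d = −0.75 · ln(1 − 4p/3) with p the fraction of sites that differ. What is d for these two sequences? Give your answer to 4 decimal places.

0.5141

Differing sites — 4:G/C; 8:T/G; 9:G/T; 11:T/A; 13:G/T; 20:C/T; 21:T/G; 26:T/C; 27:G/C; 29:A/T; 31:G/C; 32:A/T; 35:G/T; 36:G/T; 40:T/G; 42:A/G.
p = 16/43 = 0.372093.
d = −0.75 · ln(1 − (4/3)·0.372093) = −0.75 · ln(0.503876) = −0.75 · (-0.685425) = 0.5141.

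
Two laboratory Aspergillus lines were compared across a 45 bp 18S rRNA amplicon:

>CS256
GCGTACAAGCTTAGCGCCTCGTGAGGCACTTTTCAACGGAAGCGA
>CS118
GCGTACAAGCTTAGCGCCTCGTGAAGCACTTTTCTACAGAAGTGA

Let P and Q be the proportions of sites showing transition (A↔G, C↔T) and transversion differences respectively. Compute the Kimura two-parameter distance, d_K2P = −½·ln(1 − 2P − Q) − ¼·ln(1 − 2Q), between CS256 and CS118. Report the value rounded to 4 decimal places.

Mismatches occur at site 25 (G↔A, transition), site 35 (A↔T, transversion), site 38 (G↔A, transition), site 43 (C↔T, transition).
Of the 4 differences, 3 transitions and 1 transversion over 45 sites: P = 3/45 = 0.066667, Q = 1/45 = 0.022222.
d = −0.5·ln(0.844444) − 0.25·ln(0.955556) = −0.5·(-0.169077) − 0.25·(-0.045462) = 0.0959.

0.0959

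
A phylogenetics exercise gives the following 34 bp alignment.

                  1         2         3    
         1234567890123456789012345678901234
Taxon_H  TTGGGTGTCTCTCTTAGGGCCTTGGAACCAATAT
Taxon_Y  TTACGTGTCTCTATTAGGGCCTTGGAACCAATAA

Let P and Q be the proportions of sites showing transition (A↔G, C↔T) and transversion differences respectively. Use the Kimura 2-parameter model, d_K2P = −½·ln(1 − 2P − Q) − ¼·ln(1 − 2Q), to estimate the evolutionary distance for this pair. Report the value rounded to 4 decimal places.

0.1281

Differing sites — 3:G/A (Ti); 4:G/C (Tv); 13:C/A (Tv); 34:T/A (Tv).
Of the 4 differences, 1 transition and 3 transversions over 34 sites: P = 1/34 = 0.029412, Q = 3/34 = 0.088235.
d = −0.5·ln(0.852941) − 0.25·ln(0.823530) = −0.5·(-0.159065) − 0.25·(-0.194155) = 0.1281.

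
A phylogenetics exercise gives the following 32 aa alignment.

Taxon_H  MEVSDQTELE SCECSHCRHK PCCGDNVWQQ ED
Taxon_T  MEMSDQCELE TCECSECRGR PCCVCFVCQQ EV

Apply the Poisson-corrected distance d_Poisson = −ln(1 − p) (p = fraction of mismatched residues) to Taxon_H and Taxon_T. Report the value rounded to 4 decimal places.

Mismatches occur at site 3 (V↔M), site 7 (T↔C), site 11 (S↔T), site 16 (H↔E), site 19 (H↔G), site 20 (K↔R), site 24 (G↔V), site 25 (D↔C), site 26 (N↔F), site 28 (W↔C), site 32 (D↔V).
p = 11/32 = 0.343750.
d = −ln(1 − 0.343750) = −ln(0.656250) = 0.4212.

0.4212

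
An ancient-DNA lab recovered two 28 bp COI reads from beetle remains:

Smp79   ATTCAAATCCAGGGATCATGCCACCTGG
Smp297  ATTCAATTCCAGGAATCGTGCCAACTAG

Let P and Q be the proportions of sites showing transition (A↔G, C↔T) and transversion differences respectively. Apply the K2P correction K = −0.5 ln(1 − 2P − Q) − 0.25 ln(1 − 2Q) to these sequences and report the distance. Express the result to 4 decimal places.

0.2068

Differing sites — 7:A/T (Tv); 14:G/A (Ti); 18:A/G (Ti); 24:C/A (Tv); 27:G/A (Ti).
Of the 5 differences, 3 transitions and 2 transversions over 28 sites: P = 3/28 = 0.107143, Q = 2/28 = 0.071429.
d = −0.5·ln(0.714285) − 0.25·ln(0.857142) = −0.5·(-0.336473) − 0.25·(-0.154152) = 0.2068.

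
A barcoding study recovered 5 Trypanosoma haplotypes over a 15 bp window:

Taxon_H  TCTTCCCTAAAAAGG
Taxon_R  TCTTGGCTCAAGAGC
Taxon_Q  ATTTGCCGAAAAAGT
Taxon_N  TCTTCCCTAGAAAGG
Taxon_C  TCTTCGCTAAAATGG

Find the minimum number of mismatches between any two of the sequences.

Pairwise Hamming distances:
  Taxon_H vs Taxon_R: 5
  Taxon_H vs Taxon_Q: 5
  Taxon_H vs Taxon_N: 1
  Taxon_H vs Taxon_C: 2
  Taxon_R vs Taxon_Q: 7
  Taxon_R vs Taxon_N: 6
  Taxon_R vs Taxon_C: 5
  Taxon_Q vs Taxon_N: 6
  Taxon_Q vs Taxon_C: 7
  Taxon_N vs Taxon_C: 3
The smallest is 1, between Taxon_H and Taxon_N.

1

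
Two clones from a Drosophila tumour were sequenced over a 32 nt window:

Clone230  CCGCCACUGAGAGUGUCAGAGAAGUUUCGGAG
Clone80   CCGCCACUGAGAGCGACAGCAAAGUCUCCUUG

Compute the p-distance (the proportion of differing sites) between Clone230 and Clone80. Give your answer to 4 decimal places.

0.2500

Mismatches occur at site 14 (U↔C), site 16 (U↔A), site 20 (A↔C), site 21 (G↔A), site 26 (U↔C), site 29 (G↔C), site 30 (G↔U), site 31 (A↔U).
There are 8 differences over 32 sites, so p = 8/32 = 0.2500.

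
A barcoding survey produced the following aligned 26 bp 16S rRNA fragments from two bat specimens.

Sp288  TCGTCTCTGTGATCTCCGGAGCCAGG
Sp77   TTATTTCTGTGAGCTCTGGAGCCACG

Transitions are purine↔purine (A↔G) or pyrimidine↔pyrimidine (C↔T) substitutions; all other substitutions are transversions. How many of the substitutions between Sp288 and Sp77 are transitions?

The sequences differ at positions 2 (C/T, transition), 3 (G/A, transition), 5 (C/T, transition), 13 (T/G, transversion), 17 (C/T, transition), 25 (G/C, transversion).
Of the 6 differences, 4 transitions and 2 transversions, so the answer is 4.

4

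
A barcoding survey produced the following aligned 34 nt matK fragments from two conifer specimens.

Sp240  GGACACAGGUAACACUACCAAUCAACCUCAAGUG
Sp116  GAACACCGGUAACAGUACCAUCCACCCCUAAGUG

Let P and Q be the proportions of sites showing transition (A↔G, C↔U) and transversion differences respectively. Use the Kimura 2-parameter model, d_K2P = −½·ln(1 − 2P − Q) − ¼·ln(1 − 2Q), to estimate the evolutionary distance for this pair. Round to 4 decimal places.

0.2847

Differing sites — 2:G/A (Ti); 7:A/C (Tv); 15:C/G (Tv); 21:A/U (Tv); 22:U/C (Ti); 25:A/C (Tv); 28:U/C (Ti); 29:C/U (Ti).
Of the 8 differences, 4 transitions and 4 transversions over 34 sites: P = 4/34 = 0.117647, Q = 4/34 = 0.117647.
d = −0.5·ln(0.647059) − 0.25·ln(0.764706) = −0.5·(-0.435318) − 0.25·(-0.268264) = 0.2847.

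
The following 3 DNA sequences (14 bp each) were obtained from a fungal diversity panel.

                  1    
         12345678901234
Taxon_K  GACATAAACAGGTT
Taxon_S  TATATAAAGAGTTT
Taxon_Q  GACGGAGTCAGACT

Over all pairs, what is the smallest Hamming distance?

4

Pairwise Hamming distances:
  Taxon_K vs Taxon_S: 4
  Taxon_K vs Taxon_Q: 6
  Taxon_S vs Taxon_Q: 9
The smallest is 4, between Taxon_K and Taxon_S.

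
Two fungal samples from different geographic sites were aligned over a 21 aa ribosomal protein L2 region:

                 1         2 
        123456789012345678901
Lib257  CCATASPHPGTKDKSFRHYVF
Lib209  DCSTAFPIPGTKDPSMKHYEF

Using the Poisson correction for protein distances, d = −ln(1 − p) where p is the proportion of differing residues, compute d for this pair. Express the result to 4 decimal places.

0.4796

Differing sites — 1:C/D; 3:A/S; 6:S/F; 8:H/I; 14:K/P; 16:F/M; 17:R/K; 20:V/E.
p = 8/21 = 0.380952.
d = −ln(1 − 0.380952) = −ln(0.619048) = 0.4796.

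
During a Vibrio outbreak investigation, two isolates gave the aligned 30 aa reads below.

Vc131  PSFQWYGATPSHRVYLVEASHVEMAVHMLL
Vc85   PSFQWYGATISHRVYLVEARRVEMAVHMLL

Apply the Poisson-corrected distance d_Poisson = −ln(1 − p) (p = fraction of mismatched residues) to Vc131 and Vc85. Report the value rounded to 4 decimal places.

Differing sites — 10:P/I; 20:S/R; 21:H/R.
p = 3/30 = 0.100000.
d = −ln(1 − 0.100000) = −ln(0.900000) = 0.1054.

0.1054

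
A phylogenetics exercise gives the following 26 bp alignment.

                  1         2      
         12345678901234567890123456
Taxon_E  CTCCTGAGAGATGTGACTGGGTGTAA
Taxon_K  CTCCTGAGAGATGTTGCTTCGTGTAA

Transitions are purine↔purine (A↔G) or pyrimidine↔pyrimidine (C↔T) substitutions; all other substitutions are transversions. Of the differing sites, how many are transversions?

3

Differing sites — 15:G/T (Tv); 16:A/G (Ti); 19:G/T (Tv); 20:G/C (Tv).
Of the 4 differences, 1 transition and 3 transversions, so the answer is 3.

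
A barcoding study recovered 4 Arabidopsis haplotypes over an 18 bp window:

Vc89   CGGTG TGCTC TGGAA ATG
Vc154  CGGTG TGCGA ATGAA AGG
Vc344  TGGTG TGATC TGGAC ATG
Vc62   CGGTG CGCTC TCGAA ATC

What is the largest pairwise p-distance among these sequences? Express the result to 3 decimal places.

Pairwise Hamming distances:
  Vc89 vs Vc154: 5
  Vc89 vs Vc344: 3
  Vc89 vs Vc62: 3
  Vc154 vs Vc344: 8
  Vc154 vs Vc62: 7
  Vc344 vs Vc62: 6
The largest is 8 mismatches, between Vc154 and Vc344; p = 8/18 = 0.444.

0.444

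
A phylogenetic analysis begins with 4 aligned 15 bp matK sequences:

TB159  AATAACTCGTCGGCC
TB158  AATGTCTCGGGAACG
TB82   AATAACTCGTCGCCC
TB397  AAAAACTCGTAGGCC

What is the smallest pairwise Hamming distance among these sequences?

1

Pairwise Hamming distances:
  TB159 vs TB158: 7
  TB159 vs TB82: 1
  TB159 vs TB397: 2
  TB158 vs TB82: 7
  TB158 vs TB397: 8
  TB82 vs TB397: 3
The smallest is 1, between TB159 and TB82.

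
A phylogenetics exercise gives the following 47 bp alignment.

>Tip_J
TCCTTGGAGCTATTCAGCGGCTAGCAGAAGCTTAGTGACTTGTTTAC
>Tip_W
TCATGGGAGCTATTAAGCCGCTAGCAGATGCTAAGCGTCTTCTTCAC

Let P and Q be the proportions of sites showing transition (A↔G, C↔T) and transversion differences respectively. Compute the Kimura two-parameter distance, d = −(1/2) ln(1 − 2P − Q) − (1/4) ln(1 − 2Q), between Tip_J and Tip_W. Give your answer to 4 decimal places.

Differing sites — 3:C/A (Tv); 5:T/G (Tv); 15:C/A (Tv); 19:G/C (Tv); 29:A/T (Tv); 33:T/A (Tv); 36:T/C (Ti); 38:A/T (Tv); 42:G/C (Tv); 45:T/C (Ti).
Of the 10 differences, 2 transitions and 8 transversions over 47 sites: P = 2/47 = 0.042553, Q = 8/47 = 0.170213.
d = −0.5·ln(0.744681) − 0.25·ln(0.659574) = −0.5·(-0.294799) − 0.25·(-0.416161) = 0.2514.

0.2514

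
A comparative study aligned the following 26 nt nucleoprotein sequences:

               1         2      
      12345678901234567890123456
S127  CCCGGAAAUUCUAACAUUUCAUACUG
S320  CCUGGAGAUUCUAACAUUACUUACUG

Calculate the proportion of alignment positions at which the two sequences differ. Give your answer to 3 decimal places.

0.154

Differing sites — 3:C/U; 7:A/G; 19:U/A; 21:A/U.
There are 4 differences over 26 sites, so p = 4/26 = 0.154.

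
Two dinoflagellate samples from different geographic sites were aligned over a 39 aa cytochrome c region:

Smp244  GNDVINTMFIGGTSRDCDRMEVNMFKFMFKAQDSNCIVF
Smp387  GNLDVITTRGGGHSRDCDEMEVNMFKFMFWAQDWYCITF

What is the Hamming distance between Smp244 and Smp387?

13

The sequences differ at positions 3 (D/L), 4 (V/D), 5 (I/V), 6 (N/I), 8 (M/T), 9 (F/R), 10 (I/G), 13 (T/H), 19 (R/E), 30 (K/W), 34 (S/W), 35 (N/Y), 38 (V/T).
That gives 13 mismatches out of 39 aligned sites, so the Hamming distance is 13.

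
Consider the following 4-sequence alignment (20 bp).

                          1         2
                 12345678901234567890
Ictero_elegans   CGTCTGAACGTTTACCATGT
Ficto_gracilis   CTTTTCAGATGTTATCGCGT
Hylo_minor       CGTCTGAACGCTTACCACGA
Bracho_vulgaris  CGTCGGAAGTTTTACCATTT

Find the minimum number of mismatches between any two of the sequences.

Pairwise Hamming distances:
  Ictero_elegans vs Ficto_gracilis: 10
  Ictero_elegans vs Hylo_minor: 3
  Ictero_elegans vs Bracho_vulgaris: 4
  Ficto_gracilis vs Hylo_minor: 10
  Ficto_gracilis vs Bracho_vulgaris: 11
  Hylo_minor vs Bracho_vulgaris: 7
The smallest is 3, between Ictero_elegans and Hylo_minor.

3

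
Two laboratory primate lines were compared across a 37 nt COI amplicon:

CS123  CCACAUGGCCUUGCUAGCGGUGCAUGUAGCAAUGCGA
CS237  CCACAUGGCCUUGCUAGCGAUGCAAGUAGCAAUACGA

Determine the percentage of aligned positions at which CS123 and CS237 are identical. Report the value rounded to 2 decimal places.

91.89%

Mismatches occur at site 20 (G↔A), site 25 (U↔A), site 34 (G↔A).
34 of the 37 sites match, so the percent identity is 34/37 × 100 = 91.89%.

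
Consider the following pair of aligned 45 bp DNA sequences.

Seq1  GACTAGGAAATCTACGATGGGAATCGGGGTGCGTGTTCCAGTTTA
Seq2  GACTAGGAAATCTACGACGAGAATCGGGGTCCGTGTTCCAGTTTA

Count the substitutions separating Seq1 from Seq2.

3

The sequences differ at positions 18 (T/C), 20 (G/A), 31 (G/C).
That gives 3 mismatches out of 45 aligned sites, so the Hamming distance is 3.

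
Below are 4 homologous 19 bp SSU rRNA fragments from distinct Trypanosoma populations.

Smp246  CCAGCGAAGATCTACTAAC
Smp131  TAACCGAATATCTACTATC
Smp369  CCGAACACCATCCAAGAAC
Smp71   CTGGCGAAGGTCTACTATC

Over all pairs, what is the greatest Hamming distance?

12

Pairwise Hamming distances:
  Smp246 vs Smp131: 5
  Smp246 vs Smp369: 9
  Smp246 vs Smp71: 4
  Smp131 vs Smp369: 12
  Smp131 vs Smp71: 6
  Smp369 vs Smp71: 11
The largest is 12, between Smp131 and Smp369.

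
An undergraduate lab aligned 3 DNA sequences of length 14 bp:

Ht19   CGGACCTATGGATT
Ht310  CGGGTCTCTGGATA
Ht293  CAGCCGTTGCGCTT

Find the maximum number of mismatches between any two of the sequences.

Pairwise Hamming distances:
  Ht19 vs Ht310: 4
  Ht19 vs Ht293: 7
  Ht310 vs Ht293: 9
The largest is 9, between Ht310 and Ht293.

9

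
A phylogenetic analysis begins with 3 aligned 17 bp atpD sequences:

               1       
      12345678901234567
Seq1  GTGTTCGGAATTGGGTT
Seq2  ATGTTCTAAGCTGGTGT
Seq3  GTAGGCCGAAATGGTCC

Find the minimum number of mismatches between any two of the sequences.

7

Pairwise Hamming distances:
  Seq1 vs Seq2: 7
  Seq1 vs Seq3: 8
  Seq2 vs Seq3: 10
The smallest is 7, between Seq1 and Seq2.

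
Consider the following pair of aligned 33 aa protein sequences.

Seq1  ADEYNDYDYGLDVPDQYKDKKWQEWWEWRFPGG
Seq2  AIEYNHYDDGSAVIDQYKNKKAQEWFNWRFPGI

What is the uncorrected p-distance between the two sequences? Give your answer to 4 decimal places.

Mismatches occur at site 2 (D↔I), site 6 (D↔H), site 9 (Y↔D), site 11 (L↔S), site 12 (D↔A), site 14 (P↔I), site 19 (D↔N), site 22 (W↔A), site 26 (W↔F), site 27 (E↔N), site 33 (G↔I).
There are 11 differences over 33 sites, so p = 11/33 = 0.3333.

0.3333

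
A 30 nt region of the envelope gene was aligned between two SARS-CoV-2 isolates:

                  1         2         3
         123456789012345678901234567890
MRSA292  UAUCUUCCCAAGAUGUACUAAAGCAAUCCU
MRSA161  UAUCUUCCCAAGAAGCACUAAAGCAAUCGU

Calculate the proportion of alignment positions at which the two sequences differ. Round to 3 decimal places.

0.100

The sequences differ at positions 14 (U/A), 16 (U/C), 29 (C/G).
There are 3 differences over 30 sites, so p = 3/30 = 0.100.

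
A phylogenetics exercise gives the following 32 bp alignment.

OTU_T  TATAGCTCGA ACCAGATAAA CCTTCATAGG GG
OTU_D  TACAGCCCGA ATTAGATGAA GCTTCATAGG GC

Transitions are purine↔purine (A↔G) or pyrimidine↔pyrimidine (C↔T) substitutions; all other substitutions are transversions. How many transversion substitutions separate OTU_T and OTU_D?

2

The sequences differ at positions 3 (T/C, transition), 7 (T/C, transition), 12 (C/T, transition), 13 (C/T, transition), 18 (A/G, transition), 21 (C/G, transversion), 32 (G/C, transversion).
Of the 7 differences, 5 transitions and 2 transversions, so the answer is 2.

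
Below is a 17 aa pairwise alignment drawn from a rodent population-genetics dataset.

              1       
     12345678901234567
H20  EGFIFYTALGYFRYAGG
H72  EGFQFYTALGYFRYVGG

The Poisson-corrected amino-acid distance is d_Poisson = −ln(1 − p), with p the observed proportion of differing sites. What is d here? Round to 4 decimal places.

Mismatches occur at site 4 (I→Q), site 15 (A→V).
p = 2/17 = 0.117647.
d = −ln(1 − 0.117647) = −ln(0.882353) = 0.1252.

0.1252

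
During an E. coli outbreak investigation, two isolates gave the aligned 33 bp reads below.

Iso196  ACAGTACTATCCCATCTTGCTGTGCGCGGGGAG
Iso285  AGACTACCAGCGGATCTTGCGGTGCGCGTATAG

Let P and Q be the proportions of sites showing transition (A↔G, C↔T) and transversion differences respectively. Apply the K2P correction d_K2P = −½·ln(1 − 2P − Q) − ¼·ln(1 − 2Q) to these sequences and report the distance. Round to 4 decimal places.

The sequences differ at positions 2 (C/G, transversion), 4 (G/C, transversion), 8 (T/C, transition), 10 (T/G, transversion), 12 (C/G, transversion), 13 (C/G, transversion), 21 (T/G, transversion), 29 (G/T, transversion), 30 (G/A, transition), 31 (G/T, transversion).
Of the 10 differences, 2 transitions and 8 transversions over 33 sites: P = 2/33 = 0.060606, Q = 8/33 = 0.242424.
d = −0.5·ln(0.636364) − 0.25·ln(0.515152) = −0.5·(-0.451985) − 0.25·(-0.663293) = 0.3918.

0.3918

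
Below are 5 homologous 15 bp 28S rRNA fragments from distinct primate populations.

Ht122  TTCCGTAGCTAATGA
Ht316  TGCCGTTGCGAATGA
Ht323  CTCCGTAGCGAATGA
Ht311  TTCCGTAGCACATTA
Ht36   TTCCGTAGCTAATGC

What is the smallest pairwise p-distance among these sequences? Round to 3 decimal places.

0.067

Pairwise Hamming distances:
  Ht122 vs Ht316: 3
  Ht122 vs Ht323: 2
  Ht122 vs Ht311: 3
  Ht122 vs Ht36: 1
  Ht316 vs Ht323: 3
  Ht316 vs Ht311: 5
  Ht316 vs Ht36: 4
  Ht323 vs Ht311: 4
  Ht323 vs Ht36: 3
  Ht311 vs Ht36: 4
The smallest is 1 mismatch, between Ht122 and Ht36; p = 1/15 = 0.067.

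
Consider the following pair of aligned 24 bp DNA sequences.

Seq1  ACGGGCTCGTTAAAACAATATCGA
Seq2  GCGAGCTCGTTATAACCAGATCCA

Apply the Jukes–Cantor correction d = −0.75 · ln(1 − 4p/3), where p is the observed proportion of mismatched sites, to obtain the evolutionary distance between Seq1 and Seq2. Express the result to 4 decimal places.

0.3041

Differing sites — 1:A/G; 4:G/A; 13:A/T; 17:A/C; 19:T/G; 23:G/C.
p = 6/24 = 0.250000.
d = −0.75 · ln(1 − (4/3)·0.250000) = −0.75 · ln(0.666667) = −0.75 · (-0.405465) = 0.3041.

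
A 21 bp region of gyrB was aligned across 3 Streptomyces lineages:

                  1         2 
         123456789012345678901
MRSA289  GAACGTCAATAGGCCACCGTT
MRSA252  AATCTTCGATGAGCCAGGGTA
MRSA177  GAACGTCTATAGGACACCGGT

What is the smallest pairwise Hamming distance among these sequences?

3

Pairwise Hamming distances:
  MRSA289 vs MRSA252: 9
  MRSA289 vs MRSA177: 3
  MRSA252 vs MRSA177: 11
The smallest is 3, between MRSA289 and MRSA177.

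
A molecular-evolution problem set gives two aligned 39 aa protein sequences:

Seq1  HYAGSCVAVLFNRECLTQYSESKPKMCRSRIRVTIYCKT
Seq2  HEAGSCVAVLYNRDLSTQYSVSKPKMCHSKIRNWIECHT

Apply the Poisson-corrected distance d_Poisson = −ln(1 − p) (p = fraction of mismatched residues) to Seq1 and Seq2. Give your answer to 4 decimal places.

0.3677

The sequences differ at positions 2 (Y/E), 11 (F/Y), 14 (E/D), 15 (C/L), 16 (L/S), 21 (E/V), 28 (R/H), 30 (R/K), 33 (V/N), 34 (T/W), 36 (Y/E), 38 (K/H).
p = 12/39 = 0.307692.
d = −ln(1 − 0.307692) = −ln(0.692308) = 0.3677.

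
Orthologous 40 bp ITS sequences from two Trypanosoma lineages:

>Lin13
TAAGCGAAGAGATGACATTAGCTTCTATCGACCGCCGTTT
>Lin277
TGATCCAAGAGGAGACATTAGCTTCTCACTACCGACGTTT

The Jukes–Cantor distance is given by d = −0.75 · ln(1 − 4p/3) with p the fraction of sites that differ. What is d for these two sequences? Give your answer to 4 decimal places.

0.2675

Differing sites — 2:A/G; 4:G/T; 6:G/C; 12:A/G; 13:T/A; 27:A/C; 28:T/A; 30:G/T; 35:C/A.
p = 9/40 = 0.225000.
d = −0.75 · ln(1 − (4/3)·0.225000) = −0.75 · ln(0.700000) = −0.75 · (-0.356675) = 0.2675.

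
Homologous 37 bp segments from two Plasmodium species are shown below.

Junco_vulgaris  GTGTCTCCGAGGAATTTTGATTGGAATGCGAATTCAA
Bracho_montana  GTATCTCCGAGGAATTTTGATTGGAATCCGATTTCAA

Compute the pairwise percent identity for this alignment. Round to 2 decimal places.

91.89%

Mismatches occur at site 3 (G↔A), site 28 (G↔C), site 32 (A↔T).
34 of the 37 sites match, so the percent identity is 34/37 × 100 = 91.89%.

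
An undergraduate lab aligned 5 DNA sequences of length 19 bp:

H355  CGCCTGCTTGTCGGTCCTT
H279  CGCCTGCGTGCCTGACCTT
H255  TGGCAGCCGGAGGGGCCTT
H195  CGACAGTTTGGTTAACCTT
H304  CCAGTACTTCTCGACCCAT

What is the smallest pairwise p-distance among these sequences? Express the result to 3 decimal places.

Pairwise Hamming distances:
  H355 vs H279: 4
  H355 vs H255: 8
  H355 vs H195: 8
  H355 vs H304: 8
  H279 vs H255: 9
  H279 vs H195: 7
  H279 vs H304: 11
  H255 vs H195: 10
  H255 vs H304: 14
  H195 vs H304: 11
The smallest is 4 mismatches, between H355 and H279; p = 4/19 = 0.211.

0.211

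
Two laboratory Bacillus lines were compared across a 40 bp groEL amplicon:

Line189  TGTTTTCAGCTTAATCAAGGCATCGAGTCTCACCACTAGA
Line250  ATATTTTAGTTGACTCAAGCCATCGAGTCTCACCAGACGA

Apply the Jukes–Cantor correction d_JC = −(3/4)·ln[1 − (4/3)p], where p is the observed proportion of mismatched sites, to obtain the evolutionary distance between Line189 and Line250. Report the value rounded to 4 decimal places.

Mismatches occur at site 1 (T/A), site 2 (G/T), site 3 (T/A), site 7 (C/T), site 10 (C/T), site 12 (T/G), site 14 (A/C), site 20 (G/C), site 36 (C/G), site 37 (T/A), site 38 (A/C).
p = 11/40 = 0.275000.
d = −0.75 · ln(1 − (4/3)·0.275000) = −0.75 · ln(0.633333) = −0.75 · (-0.456759) = 0.3426.

0.3426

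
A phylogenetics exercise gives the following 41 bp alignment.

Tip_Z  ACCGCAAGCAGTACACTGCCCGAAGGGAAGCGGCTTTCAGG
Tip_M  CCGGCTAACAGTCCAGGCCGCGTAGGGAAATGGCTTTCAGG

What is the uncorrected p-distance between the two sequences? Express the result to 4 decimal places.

Differing sites — 1:A/C; 3:C/G; 6:A/T; 8:G/A; 13:A/C; 16:C/G; 17:T/G; 18:G/C; 20:C/G; 23:A/T; 30:G/A; 31:C/T.
There are 12 differences over 41 sites, so p = 12/41 = 0.2927.

0.2927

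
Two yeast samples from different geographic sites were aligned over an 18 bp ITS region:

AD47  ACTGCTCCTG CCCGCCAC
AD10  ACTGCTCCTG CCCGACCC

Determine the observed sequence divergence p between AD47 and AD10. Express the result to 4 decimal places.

Differing sites — 15:C/A; 17:A/C.
There are 2 differences over 18 sites, so p = 2/18 = 0.1111.

0.1111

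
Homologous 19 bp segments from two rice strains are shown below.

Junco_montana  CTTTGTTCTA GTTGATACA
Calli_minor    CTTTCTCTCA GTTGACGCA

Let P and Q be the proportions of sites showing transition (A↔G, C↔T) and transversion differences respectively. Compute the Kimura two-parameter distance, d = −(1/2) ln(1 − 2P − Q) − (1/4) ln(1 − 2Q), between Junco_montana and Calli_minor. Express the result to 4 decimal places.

The sequences differ at positions 5 (G/C, transversion), 7 (T/C, transition), 8 (C/T, transition), 9 (T/C, transition), 16 (T/C, transition), 17 (A/G, transition).
Of the 6 differences, 5 transitions and 1 transversion over 19 sites: P = 5/19 = 0.263158, Q = 1/19 = 0.052632.
d = −0.5·ln(0.421052) − 0.25·ln(0.894736) = −0.5·(-0.864999) − 0.25·(-0.111227) = 0.4603.

0.4603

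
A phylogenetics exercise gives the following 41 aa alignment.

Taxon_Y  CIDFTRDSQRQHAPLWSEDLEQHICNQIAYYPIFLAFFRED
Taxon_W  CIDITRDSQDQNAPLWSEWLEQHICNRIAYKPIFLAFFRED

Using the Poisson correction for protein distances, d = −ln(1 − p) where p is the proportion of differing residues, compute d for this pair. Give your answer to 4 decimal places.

The sequences differ at positions 4 (F/I), 10 (R/D), 12 (H/N), 19 (D/W), 27 (Q/R), 31 (Y/K).
p = 6/41 = 0.146341.
d = −ln(1 − 0.146341) = −ln(0.853659) = 0.1582.

0.1582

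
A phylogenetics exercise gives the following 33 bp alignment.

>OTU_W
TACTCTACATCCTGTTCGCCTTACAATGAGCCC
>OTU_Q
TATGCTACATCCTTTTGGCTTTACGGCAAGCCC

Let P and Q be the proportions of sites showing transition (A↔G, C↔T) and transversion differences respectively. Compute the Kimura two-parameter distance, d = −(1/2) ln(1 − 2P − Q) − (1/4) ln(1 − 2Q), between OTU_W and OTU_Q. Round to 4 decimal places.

The sequences differ at positions 3 (C/T, transition), 4 (T/G, transversion), 14 (G/T, transversion), 17 (C/G, transversion), 20 (C/T, transition), 25 (A/G, transition), 26 (A/G, transition), 27 (T/C, transition), 28 (G/A, transition).
Of the 9 differences, 6 transitions and 3 transversions over 33 sites: P = 6/33 = 0.181818, Q = 3/33 = 0.090909.
d = −0.5·ln(0.545455) − 0.25·ln(0.818182) = −0.5·(-0.606135) − 0.25·(-0.200670) = 0.3532.

0.3532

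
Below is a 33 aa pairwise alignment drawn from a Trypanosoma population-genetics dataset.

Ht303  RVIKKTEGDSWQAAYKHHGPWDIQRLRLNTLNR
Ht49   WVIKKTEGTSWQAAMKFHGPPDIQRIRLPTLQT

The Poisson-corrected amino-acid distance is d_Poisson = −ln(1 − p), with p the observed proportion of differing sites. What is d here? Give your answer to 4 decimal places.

Mismatches occur at site 1 (R↔W), site 9 (D↔T), site 15 (Y↔M), site 17 (H↔F), site 21 (W↔P), site 26 (L↔I), site 29 (N↔P), site 32 (N↔Q), site 33 (R↔T).
p = 9/33 = 0.272727.
d = −ln(1 − 0.272727) = −ln(0.727273) = 0.3185.

0.3185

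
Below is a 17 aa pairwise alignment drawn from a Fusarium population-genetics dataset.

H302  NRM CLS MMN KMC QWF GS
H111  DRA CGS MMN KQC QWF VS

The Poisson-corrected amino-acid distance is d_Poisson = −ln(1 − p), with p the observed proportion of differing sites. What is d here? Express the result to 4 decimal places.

0.3483

Differing sites — 1:N/D; 3:M/A; 5:L/G; 11:M/Q; 16:G/V.
p = 5/17 = 0.294118.
d = −ln(1 − 0.294118) = −ln(0.705882) = 0.3483.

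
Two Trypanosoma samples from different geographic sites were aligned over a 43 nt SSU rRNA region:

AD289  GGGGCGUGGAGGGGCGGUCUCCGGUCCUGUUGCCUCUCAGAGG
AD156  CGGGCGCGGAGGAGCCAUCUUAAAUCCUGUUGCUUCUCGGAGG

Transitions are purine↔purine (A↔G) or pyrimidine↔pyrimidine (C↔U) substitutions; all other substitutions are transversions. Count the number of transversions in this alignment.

Mismatches occur at site 1 (G↔C, transversion), site 7 (U↔C, transition), site 13 (G↔A, transition), site 16 (G↔C, transversion), site 17 (G↔A, transition), site 21 (C↔U, transition), site 22 (C↔A, transversion), site 23 (G↔A, transition), site 24 (G↔A, transition), site 34 (C↔U, transition), site 39 (A↔G, transition).
Of the 11 differences, 8 transitions and 3 transversions, so the answer is 3.

3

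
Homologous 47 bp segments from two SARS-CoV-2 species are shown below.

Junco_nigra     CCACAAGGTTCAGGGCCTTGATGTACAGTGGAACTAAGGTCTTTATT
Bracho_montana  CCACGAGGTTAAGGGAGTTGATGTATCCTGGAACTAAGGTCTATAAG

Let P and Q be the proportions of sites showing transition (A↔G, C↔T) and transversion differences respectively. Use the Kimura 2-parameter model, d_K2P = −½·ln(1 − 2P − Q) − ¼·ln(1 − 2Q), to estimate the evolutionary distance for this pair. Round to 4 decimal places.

0.2514

The sequences differ at positions 5 (A/G, transition), 11 (C/A, transversion), 16 (C/A, transversion), 17 (C/G, transversion), 26 (C/T, transition), 27 (A/C, transversion), 28 (G/C, transversion), 43 (T/A, transversion), 46 (T/A, transversion), 47 (T/G, transversion).
Of the 10 differences, 2 transitions and 8 transversions over 47 sites: P = 2/47 = 0.042553, Q = 8/47 = 0.170213.
d = −0.5·ln(0.744681) − 0.25·ln(0.659574) = −0.5·(-0.294799) − 0.25·(-0.416161) = 0.2514.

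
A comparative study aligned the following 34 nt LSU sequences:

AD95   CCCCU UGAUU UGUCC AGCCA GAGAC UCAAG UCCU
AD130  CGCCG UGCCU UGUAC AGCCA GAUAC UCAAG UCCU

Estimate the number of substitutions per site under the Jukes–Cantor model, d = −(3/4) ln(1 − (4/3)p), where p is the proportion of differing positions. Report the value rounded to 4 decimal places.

0.2012

The sequences differ at positions 2 (C/G), 5 (U/G), 8 (A/C), 9 (U/C), 14 (C/A), 23 (G/U).
p = 6/34 = 0.176471.
d = −0.75 · ln(1 − (4/3)·0.176471) = −0.75 · ln(0.764705) = −0.75 · (-0.268265) = 0.2012.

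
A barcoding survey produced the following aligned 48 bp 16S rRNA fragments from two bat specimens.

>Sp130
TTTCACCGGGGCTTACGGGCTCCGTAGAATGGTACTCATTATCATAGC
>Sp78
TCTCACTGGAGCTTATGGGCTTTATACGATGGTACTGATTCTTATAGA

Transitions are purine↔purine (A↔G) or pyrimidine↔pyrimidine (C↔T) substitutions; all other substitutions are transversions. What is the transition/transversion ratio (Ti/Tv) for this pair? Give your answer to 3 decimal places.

The sequences differ at positions 2 (T/C, transition), 7 (C/T, transition), 10 (G/A, transition), 16 (C/T, transition), 22 (C/T, transition), 23 (C/T, transition), 24 (G/A, transition), 27 (G/C, transversion), 28 (A/G, transition), 37 (C/G, transversion), 41 (A/C, transversion), 43 (C/T, transition), 48 (C/A, transversion).
Of the 13 differences, 9 transitions and 4 transversions, so Ti/Tv = 9/4 = 2.250.

2.250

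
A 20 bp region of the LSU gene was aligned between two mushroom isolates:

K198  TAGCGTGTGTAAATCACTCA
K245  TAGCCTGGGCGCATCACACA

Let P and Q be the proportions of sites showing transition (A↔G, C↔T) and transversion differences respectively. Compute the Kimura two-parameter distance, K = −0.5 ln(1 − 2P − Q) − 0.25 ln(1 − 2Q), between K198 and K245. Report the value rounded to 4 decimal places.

The sequences differ at positions 5 (G/C, transversion), 8 (T/G, transversion), 10 (T/C, transition), 11 (A/G, transition), 12 (A/C, transversion), 18 (T/A, transversion).
Of the 6 differences, 2 transitions and 4 transversions over 20 sites: P = 2/20 = 0.100000, Q = 4/20 = 0.200000.
d = −0.5·ln(0.600000) − 0.25·ln(0.600000) = −0.5·(-0.510826) − 0.25·(-0.510826) = 0.3831.

0.3831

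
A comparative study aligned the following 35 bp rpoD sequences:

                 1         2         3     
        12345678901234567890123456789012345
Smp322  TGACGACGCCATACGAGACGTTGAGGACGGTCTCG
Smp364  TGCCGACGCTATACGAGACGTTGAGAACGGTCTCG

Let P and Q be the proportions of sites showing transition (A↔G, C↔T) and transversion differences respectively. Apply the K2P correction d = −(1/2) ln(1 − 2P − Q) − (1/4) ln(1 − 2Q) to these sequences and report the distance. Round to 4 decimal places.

0.0918

The sequences differ at positions 3 (A/C, transversion), 10 (C/T, transition), 26 (G/A, transition).
Of the 3 differences, 2 transitions and 1 transversion over 35 sites: P = 2/35 = 0.057143, Q = 1/35 = 0.028571.
d = −0.5·ln(0.857143) − 0.25·ln(0.942858) = −0.5·(-0.154151) − 0.25·(-0.058840) = 0.0918.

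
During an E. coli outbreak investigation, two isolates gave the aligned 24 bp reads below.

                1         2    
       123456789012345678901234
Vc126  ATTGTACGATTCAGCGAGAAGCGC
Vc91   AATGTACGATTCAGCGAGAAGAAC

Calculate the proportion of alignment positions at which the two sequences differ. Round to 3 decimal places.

Mismatches occur at site 2 (T↔A), site 22 (C↔A), site 23 (G↔A).
There are 3 differences over 24 sites, so p = 3/24 = 0.125.

0.125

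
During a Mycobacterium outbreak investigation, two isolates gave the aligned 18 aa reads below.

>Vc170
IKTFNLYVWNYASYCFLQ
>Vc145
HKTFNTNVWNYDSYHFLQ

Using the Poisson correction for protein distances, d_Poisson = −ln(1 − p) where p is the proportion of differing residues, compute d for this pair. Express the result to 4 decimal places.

Mismatches occur at site 1 (I↔H), site 6 (L↔T), site 7 (Y↔N), site 12 (A↔D), site 15 (C↔H).
p = 5/18 = 0.277778.
d = −ln(1 − 0.277778) = −ln(0.722222) = 0.3254.

0.3254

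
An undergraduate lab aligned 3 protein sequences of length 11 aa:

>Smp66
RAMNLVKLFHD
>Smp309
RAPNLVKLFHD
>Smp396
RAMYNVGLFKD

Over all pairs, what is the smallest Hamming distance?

Pairwise Hamming distances:
  Smp66 vs Smp309: 1
  Smp66 vs Smp396: 4
  Smp309 vs Smp396: 5
The smallest is 1, between Smp66 and Smp309.

1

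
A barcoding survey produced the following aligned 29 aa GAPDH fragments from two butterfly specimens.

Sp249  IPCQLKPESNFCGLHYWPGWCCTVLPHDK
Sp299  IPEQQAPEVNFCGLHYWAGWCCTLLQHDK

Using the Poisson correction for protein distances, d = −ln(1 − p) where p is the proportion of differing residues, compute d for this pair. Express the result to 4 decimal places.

Differing sites — 3:C/E; 5:L/Q; 6:K/A; 9:S/V; 18:P/A; 24:V/L; 26:P/Q.
p = 7/29 = 0.241379.
d = −ln(1 − 0.241379) = −ln(0.758621) = 0.2763.

0.2763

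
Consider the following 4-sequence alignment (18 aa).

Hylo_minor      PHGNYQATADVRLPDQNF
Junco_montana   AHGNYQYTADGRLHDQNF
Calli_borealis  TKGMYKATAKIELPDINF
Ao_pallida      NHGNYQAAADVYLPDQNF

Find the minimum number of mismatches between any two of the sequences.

3

Pairwise Hamming distances:
  Hylo_minor vs Junco_montana: 4
  Hylo_minor vs Calli_borealis: 8
  Hylo_minor vs Ao_pallida: 3
  Junco_montana vs Calli_borealis: 10
  Junco_montana vs Ao_pallida: 6
  Calli_borealis vs Ao_pallida: 9
The smallest is 3, between Hylo_minor and Ao_pallida.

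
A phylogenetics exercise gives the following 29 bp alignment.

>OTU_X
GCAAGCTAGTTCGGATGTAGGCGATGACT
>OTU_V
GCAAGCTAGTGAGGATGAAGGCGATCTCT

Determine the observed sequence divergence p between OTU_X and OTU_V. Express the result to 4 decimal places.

0.1724

Differing sites — 11:T/G; 12:C/A; 18:T/A; 26:G/C; 27:A/T.
There are 5 differences over 29 sites, so p = 5/29 = 0.1724.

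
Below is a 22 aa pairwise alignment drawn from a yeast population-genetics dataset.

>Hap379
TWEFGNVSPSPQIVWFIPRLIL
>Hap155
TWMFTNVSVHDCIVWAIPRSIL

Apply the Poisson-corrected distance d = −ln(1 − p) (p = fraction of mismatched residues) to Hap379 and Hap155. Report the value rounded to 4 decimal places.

The sequences differ at positions 3 (E/M), 5 (G/T), 9 (P/V), 10 (S/H), 11 (P/D), 12 (Q/C), 16 (F/A), 20 (L/S).
p = 8/22 = 0.363636.
d = −ln(1 − 0.363636) = −ln(0.636364) = 0.4520.

0.4520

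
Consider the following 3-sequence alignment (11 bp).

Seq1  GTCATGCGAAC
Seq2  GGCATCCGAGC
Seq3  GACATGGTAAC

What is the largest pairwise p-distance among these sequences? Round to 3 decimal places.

0.455

Pairwise Hamming distances:
  Seq1 vs Seq2: 3
  Seq1 vs Seq3: 3
  Seq2 vs Seq3: 5
The largest is 5 mismatches, between Seq2 and Seq3; p = 5/11 = 0.455.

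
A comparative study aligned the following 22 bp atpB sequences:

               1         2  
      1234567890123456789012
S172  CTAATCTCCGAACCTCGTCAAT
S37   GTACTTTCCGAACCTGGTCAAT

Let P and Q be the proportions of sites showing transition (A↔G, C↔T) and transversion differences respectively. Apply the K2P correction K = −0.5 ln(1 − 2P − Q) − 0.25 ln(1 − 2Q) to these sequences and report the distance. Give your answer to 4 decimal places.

0.2085

Differing sites — 1:C/G (Tv); 4:A/C (Tv); 6:C/T (Ti); 16:C/G (Tv).
Of the 4 differences, 1 transition and 3 transversions over 22 sites: P = 1/22 = 0.045455, Q = 3/22 = 0.136364.
d = −0.5·ln(0.772726) − 0.25·ln(0.727272) = −0.5·(-0.257831) − 0.25·(-0.318455) = 0.2085.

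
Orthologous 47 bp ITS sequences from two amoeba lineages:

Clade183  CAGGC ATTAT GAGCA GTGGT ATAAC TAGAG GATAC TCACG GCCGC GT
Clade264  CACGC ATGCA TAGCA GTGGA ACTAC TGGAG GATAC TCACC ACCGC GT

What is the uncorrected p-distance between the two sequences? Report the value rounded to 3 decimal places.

Mismatches occur at site 3 (G/C), site 8 (T/G), site 9 (A/C), site 10 (T/A), site 11 (G/T), site 20 (T/A), site 22 (T/C), site 23 (A/T), site 27 (A/G), site 40 (G/C), site 41 (G/A).
There are 11 differences over 47 sites, so p = 11/47 = 0.234.

0.234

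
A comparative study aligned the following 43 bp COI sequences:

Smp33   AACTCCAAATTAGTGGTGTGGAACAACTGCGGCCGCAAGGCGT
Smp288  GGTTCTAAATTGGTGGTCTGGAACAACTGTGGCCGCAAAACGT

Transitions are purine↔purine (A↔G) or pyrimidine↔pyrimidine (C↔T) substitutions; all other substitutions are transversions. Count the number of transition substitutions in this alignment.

8

Differing sites — 1:A/G (Ti); 2:A/G (Ti); 3:C/T (Ti); 6:C/T (Ti); 12:A/G (Ti); 18:G/C (Tv); 30:C/T (Ti); 39:G/A (Ti); 40:G/A (Ti).
Of the 9 differences, 8 transitions and 1 transversion, so the answer is 8.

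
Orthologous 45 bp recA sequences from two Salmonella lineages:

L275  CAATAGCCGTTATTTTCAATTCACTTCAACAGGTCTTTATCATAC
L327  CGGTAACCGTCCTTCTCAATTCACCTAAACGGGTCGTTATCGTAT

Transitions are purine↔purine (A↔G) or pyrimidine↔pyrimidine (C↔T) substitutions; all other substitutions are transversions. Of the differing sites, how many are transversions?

3

Mismatches occur at site 2 (A↔G, transition), site 3 (A↔G, transition), site 6 (G↔A, transition), site 11 (T↔C, transition), site 12 (A↔C, transversion), site 15 (T↔C, transition), site 25 (T↔C, transition), site 27 (C↔A, transversion), site 31 (A↔G, transition), site 36 (T↔G, transversion), site 42 (A↔G, transition), site 45 (C↔T, transition).
Of the 12 differences, 9 transitions and 3 transversions, so the answer is 3.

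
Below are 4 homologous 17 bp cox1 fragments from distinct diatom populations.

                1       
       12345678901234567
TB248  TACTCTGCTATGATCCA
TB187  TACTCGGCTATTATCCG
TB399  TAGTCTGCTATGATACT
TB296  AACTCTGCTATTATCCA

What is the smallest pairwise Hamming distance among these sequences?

Pairwise Hamming distances:
  TB248 vs TB187: 3
  TB248 vs TB399: 3
  TB248 vs TB296: 2
  TB187 vs TB399: 5
  TB187 vs TB296: 3
  TB399 vs TB296: 5
The smallest is 2, between TB248 and TB296.

2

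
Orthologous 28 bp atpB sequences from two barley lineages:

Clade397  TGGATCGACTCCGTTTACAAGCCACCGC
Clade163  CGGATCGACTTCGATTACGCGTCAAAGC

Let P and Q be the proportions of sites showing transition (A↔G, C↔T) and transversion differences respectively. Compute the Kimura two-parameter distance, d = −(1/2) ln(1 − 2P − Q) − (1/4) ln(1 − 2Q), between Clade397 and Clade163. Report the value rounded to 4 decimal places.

0.3639

Differing sites — 1:T/C (Ti); 11:C/T (Ti); 14:T/A (Tv); 19:A/G (Ti); 20:A/C (Tv); 22:C/T (Ti); 25:C/A (Tv); 26:C/A (Tv).
Of the 8 differences, 4 transitions and 4 transversions over 28 sites: P = 4/28 = 0.142857, Q = 4/28 = 0.142857.
d = −0.5·ln(0.571429) − 0.25·ln(0.714286) = −0.5·(-0.559615) − 0.25·(-0.336472) = 0.3639.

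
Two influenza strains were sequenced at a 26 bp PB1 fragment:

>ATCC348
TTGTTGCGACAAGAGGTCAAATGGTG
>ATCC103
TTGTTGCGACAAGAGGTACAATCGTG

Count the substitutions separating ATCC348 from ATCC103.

3

Differing sites — 18:C/A; 19:A/C; 23:G/C.
That gives 3 mismatches out of 26 aligned sites, so the Hamming distance is 3.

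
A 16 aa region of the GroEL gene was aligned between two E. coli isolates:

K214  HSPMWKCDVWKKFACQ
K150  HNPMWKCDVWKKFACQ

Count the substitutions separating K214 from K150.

A single mismatch occurs at site 2 (S↔N).
That gives 1 mismatch out of 16 aligned sites, so the Hamming distance is 1.

1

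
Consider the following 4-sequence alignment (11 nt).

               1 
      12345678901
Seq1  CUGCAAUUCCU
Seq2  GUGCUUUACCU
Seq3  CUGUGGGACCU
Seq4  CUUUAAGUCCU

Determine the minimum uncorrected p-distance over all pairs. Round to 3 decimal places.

Pairwise Hamming distances:
  Seq1 vs Seq2: 4
  Seq1 vs Seq3: 5
  Seq1 vs Seq4: 3
  Seq2 vs Seq3: 5
  Seq2 vs Seq4: 7
  Seq3 vs Seq4: 4
The smallest is 3 mismatches, between Seq1 and Seq4; p = 3/11 = 0.273.

0.273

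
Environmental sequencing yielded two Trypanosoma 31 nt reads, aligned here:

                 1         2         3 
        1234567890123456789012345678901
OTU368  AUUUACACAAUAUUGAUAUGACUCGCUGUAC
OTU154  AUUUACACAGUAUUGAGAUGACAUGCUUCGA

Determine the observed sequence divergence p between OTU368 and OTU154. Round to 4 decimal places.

0.2581

The sequences differ at positions 10 (A/G), 17 (U/G), 23 (U/A), 24 (C/U), 28 (G/U), 29 (U/C), 30 (A/G), 31 (C/A).
There are 8 differences over 31 sites, so p = 8/31 = 0.2581.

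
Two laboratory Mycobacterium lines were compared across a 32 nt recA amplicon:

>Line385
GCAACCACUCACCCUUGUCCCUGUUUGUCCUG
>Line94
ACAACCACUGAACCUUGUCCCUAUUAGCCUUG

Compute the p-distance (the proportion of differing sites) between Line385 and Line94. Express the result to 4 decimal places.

The sequences differ at positions 1 (G/A), 10 (C/G), 12 (C/A), 23 (G/A), 26 (U/A), 28 (U/C), 30 (C/U).
There are 7 differences over 32 sites, so p = 7/32 = 0.2188.

0.2188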